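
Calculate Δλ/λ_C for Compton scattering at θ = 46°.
0.3053 λ_C

The Compton shift formula is:
Δλ = λ_C(1 - cos θ)

Dividing both sides by λ_C:
Δλ/λ_C = 1 - cos θ

For θ = 46°:
Δλ/λ_C = 1 - cos(46°)
Δλ/λ_C = 1 - 0.6947
Δλ/λ_C = 0.3053

This means the shift is 0.3053 × λ_C = 0.7409 pm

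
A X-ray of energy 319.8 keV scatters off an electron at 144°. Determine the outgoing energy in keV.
149.9900 keV

First convert energy to wavelength:
λ = hc/E, with hc ≈ 1239.842 keV·pm (i.e. 1239.842 eV·nm)

For E = 319.8 keV = 319800 eV:
λ = 1239.842 keV·pm / 319.8 keV
λ = 3.8769 pm

Calculate the Compton shift:
Δλ = λ_C(1 - cos(144°)) = 2.4263 × 1.8090
Δλ = 4.3892 pm

Final wavelength:
λ' = 3.8769 + 4.3892 = 8.2662 pm

Final energy:
E' = hc/λ' = 1239.842 / 8.2662 = 149.9900 keV

(Intermediate values are shown rounded; full precision is carried through to the final answer.)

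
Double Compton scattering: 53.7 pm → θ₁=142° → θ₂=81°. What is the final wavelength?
60.0850 pm

Apply Compton shift twice:

First scattering at θ₁ = 142°:
Δλ₁ = λ_C(1 - cos(142°))
Δλ₁ = 2.4263 × 1.7880
Δλ₁ = 4.3383 pm

After first scattering:
λ₁ = 53.7 + 4.3383 = 58.0383 pm

Second scattering at θ₂ = 81°:
Δλ₂ = λ_C(1 - cos(81°))
Δλ₂ = 2.4263 × 0.8436
Δλ₂ = 2.0468 pm

Final wavelength:
λ₂ = 58.0383 + 2.0468 = 60.0850 pm

Total shift: Δλ_total = 4.3383 + 2.0468 = 6.3850 pm

(Intermediate values are shown rounded; full precision is carried through to the final answer.)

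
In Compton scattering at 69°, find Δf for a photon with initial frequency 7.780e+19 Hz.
2.239e+19 Hz (decrease)

Convert frequency to wavelength (c = 299792458 m/s):
λ₀ = c/f₀ = 299792458/7.780e+19 = 3.8533735e-12 m = 3.8534 pm

Calculate Compton shift:
Δλ = λ_C(1 - cos(69°)) = 1.5568 pm

Final wavelength:
λ' = λ₀ + Δλ = 3.8534 + 1.5568 = 5.4102 pm

Final frequency:
f' = c/λ' = 299792458/5.4101719e-12 = 5.5412742e+19 Hz

Frequency shift (decrease):
Δf = f₀ - f' = 7.780e+19 - 5.5412742e+19 = 2.239e+19 Hz

(Intermediate values are shown rounded; full precision is carried through to the final answer.)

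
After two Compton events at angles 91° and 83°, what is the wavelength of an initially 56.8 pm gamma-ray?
61.3993 pm

Apply Compton shift twice:

First scattering at θ₁ = 91°:
Δλ₁ = λ_C(1 - cos(91°))
Δλ₁ = 2.4263 × 1.0175
Δλ₁ = 2.4687 pm

After first scattering:
λ₁ = 56.8 + 2.4687 = 59.2687 pm

Second scattering at θ₂ = 83°:
Δλ₂ = λ_C(1 - cos(83°))
Δλ₂ = 2.4263 × 0.8781
Δλ₂ = 2.1306 pm

Final wavelength:
λ₂ = 59.2687 + 2.1306 = 61.3993 pm

Total shift: Δλ_total = 2.4687 + 2.1306 = 4.5993 pm

(Intermediate values are shown rounded; full precision is carried through to the final answer.)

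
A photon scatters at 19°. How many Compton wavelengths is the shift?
0.0545 λ_C

The Compton shift formula is:
Δλ = λ_C(1 - cos θ)

Dividing both sides by λ_C:
Δλ/λ_C = 1 - cos θ

For θ = 19°:
Δλ/λ_C = 1 - cos(19°)
Δλ/λ_C = 1 - 0.9455
Δλ/λ_C = 0.0545

This means the shift is 0.0545 × λ_C = 0.1322 pm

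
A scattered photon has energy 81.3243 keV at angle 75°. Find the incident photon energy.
92.2000 keV

Convert final energy to wavelength (hc ≈ 1239.842 keV·pm):
λ' = hc/E' = 1239.842 / 81.3243 = 15.2457 pm

Calculate the Compton shift:
Δλ = λ_C(1 - cos(75°))
Δλ = 2.4263 × (1 - cos(75°))
Δλ = 1.7983 pm

Initial wavelength:
λ = λ' - Δλ = 15.2457 - 1.7983 = 13.4473 pm

Initial energy:
E = hc/λ = 1239.842 / 13.4473 = 92.2000 keV

(Intermediate values are shown rounded; full precision is carried through to the final answer.)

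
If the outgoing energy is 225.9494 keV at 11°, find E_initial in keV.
227.8000 keV

Convert final energy to wavelength (hc ≈ 1239.842 keV·pm):
λ' = hc/E' = 1239.842 / 225.9494 = 5.4873 pm

Calculate the Compton shift:
Δλ = λ_C(1 - cos(11°))
Δλ = 2.4263 × (1 - cos(11°))
Δλ = 0.0446 pm

Initial wavelength:
λ = λ' - Δλ = 5.4873 - 0.0446 = 5.4427 pm

Initial energy:
E = hc/λ = 1239.842 / 5.4427 = 227.8000 keV

(Intermediate values are shown rounded; full precision is carried through to the final answer.)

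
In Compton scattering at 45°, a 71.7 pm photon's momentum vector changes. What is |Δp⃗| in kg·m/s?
7.0388e-24 kg·m/s

Photon momentum magnitude is p = h/λ.

Initial momentum:
p₀ = h/λ = 6.6261e-34/7.1700e-11 = 9.2414e-24 kg·m/s

After scattering:
λ' = λ + Δλ = 71.7 + 0.7106 = 72.4106 pm
p' = h/λ' = 6.6261e-34/7.2411e-11 = 9.1507e-24 kg·m/s

Momentum is a vector; the scattered photon's direction makes angle θ = 45° with the incident direction. The magnitude of the vector change Δp⃗ = p⃗₀ − p⃗' is found from the law of cosines:
|Δp⃗|² = p₀² + p'² − 2p₀p'cos θ
|Δp⃗|² = (9.2414e-24)² + (9.1507e-24)² − 2·9.2414e-24·9.1507e-24·cos(45°)
|Δp⃗| = 7.0388e-24 kg·m/s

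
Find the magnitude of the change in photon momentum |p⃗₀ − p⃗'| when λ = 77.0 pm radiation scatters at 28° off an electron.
4.1561e-24 kg·m/s

Photon momentum magnitude is p = h/λ.

Initial momentum:
p₀ = h/λ = 6.6261e-34/7.7000e-11 = 8.6053e-24 kg·m/s

After scattering:
λ' = λ + Δλ = 77.0 + 0.2840 = 77.2840 pm
p' = h/λ' = 6.6261e-34/7.7284e-11 = 8.5737e-24 kg·m/s

Momentum is a vector; the scattered photon's direction makes angle θ = 28° with the incident direction. The magnitude of the vector change Δp⃗ = p⃗₀ − p⃗' is found from the law of cosines:
|Δp⃗|² = p₀² + p'² − 2p₀p'cos θ
|Δp⃗|² = (8.6053e-24)² + (8.5737e-24)² − 2·8.6053e-24·8.5737e-24·cos(28°)
|Δp⃗| = 4.1561e-24 kg·m/s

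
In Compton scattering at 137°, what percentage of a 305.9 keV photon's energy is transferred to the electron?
0.5089 (or 50.89%)

Calculate initial and final photon energies:

Initial: E₀ = 305.9 keV → λ₀ = 4.0531 pm
Compton shift: Δλ = 4.2008 pm
Final wavelength: λ' = 8.2539 pm
Final energy: E' = 150.2129 keV

Fractional energy loss:
(E₀ - E')/E₀ = (305.9000 - 150.2129)/305.9000
= 155.6871/305.9000
= 0.5089
= 50.89%

(Intermediate values are shown rounded; full precision is carried through to the final answer.)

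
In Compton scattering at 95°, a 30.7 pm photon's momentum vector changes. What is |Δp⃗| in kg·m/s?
3.0588e-23 kg·m/s

Photon momentum magnitude is p = h/λ.

Initial momentum:
p₀ = h/λ = 6.6261e-34/3.0700e-11 = 2.1583e-23 kg·m/s

After scattering:
λ' = λ + Δλ = 30.7 + 2.6378 = 33.3378 pm
p' = h/λ' = 6.6261e-34/3.3338e-11 = 1.9876e-23 kg·m/s

Momentum is a vector; the scattered photon's direction makes angle θ = 95° with the incident direction. The magnitude of the vector change Δp⃗ = p⃗₀ − p⃗' is found from the law of cosines:
|Δp⃗|² = p₀² + p'² − 2p₀p'cos θ
|Δp⃗|² = (2.1583e-23)² + (1.9876e-23)² − 2·2.1583e-23·1.9876e-23·cos(95°)
|Δp⃗| = 3.0588e-23 kg·m/s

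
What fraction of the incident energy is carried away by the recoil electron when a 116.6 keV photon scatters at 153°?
0.3014 (or 30.14%)

Calculate initial and final photon energies:

Initial: E₀ = 116.6 keV → λ₀ = 10.6333 pm
Compton shift: Δλ = 4.5882 pm
Final wavelength: λ' = 15.2215 pm
Final energy: E' = 81.4535 keV

Fractional energy loss:
(E₀ - E')/E₀ = (116.6000 - 81.4535)/116.6000
= 35.1465/116.6000
= 0.3014
= 30.14%

(Intermediate values are shown rounded; full precision is carried through to the final answer.)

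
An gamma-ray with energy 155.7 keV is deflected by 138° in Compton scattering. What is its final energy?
101.6895 keV

First convert energy to wavelength:
λ = hc/E, with hc ≈ 1239.842 keV·pm (i.e. 1239.842 eV·nm)

For E = 155.7 keV = 155700 eV:
λ = 1239.842 keV·pm / 155.7 keV
λ = 7.9630 pm

Calculate the Compton shift:
Δλ = λ_C(1 - cos(138°)) = 2.4263 × 1.7431
Δλ = 4.2294 pm

Final wavelength:
λ' = 7.9630 + 4.2294 = 12.1924 pm

Final energy:
E' = hc/λ' = 1239.842 / 12.1924 = 101.6895 keV

(Intermediate values are shown rounded; full precision is carried through to the final answer.)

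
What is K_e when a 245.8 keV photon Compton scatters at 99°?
87.8579 keV

By energy conservation: K_e = E_initial - E_final

First find the scattered photon energy:
Initial wavelength: λ = hc/E = 5.0441 pm
Compton shift: Δλ = λ_C(1 - cos(99°)) = 2.8059 pm
Final wavelength: λ' = 5.0441 + 2.8059 = 7.8500 pm
Final photon energy: E' = hc/λ' = 157.9421 keV

Electron kinetic energy:
K_e = E - E' = 245.8000 - 157.9421 = 87.8579 keV

(Intermediate values are shown rounded; full precision is carried through to the final answer.)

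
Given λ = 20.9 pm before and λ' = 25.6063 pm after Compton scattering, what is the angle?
160.00°

First find the wavelength shift:
Δλ = λ' - λ = 25.6063 - 20.9 = 4.7063 pm

Using Δλ = λ_C(1 - cos θ), with λ_C = h/(m_e·c) ≈ 2.42631024 pm:
cos θ = 1 - Δλ/λ_C
cos θ = 1 - 4.7063/2.42631024
cos θ = -0.939694

θ = arccos(-0.939694)
θ = 160.00°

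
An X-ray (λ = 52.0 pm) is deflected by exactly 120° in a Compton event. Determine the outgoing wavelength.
55.6395 pm

Using the Compton formula: λ' = λ + λ_C(1 − cos θ)

For θ = 120°, cos θ = -1/2 (exact) = -0.5000, so:
1 − cos 120° = 1 − (-1/2) = 1.5000

Δλ = λ_C × 1.5000 = 2.4263 × 1.5000 = 3.6395 pm

λ' = 52.0 + 3.6395 = 55.6395 pm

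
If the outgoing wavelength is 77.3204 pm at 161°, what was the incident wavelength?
72.6000 pm

From λ' = λ + Δλ, we have λ = λ' - Δλ

First calculate the Compton shift:
Δλ = λ_C(1 - cos θ)
Δλ = 2.4263 × (1 - cos(161°))
Δλ = 2.4263 × 1.9455
Δλ = 4.7204 pm

Initial wavelength:
λ = λ' - Δλ
λ = 77.3204 - 4.7204
λ = 72.6000 pm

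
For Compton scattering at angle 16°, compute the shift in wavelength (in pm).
0.0940 pm

Using the Compton scattering formula:
Δλ = λ_C(1 - cos θ)

where λ_C = h/(m_e·c) ≈ 2.4263 pm is the Compton wavelength of an electron.

For θ = 16°:
cos(16°) = 0.9613
1 - cos(16°) = 0.0387

Δλ = 2.4263 × 0.0387
Δλ = 0.0940 pm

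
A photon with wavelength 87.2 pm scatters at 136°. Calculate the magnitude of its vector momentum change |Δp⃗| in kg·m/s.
1.3770e-23 kg·m/s

Photon momentum magnitude is p = h/λ.

Initial momentum:
p₀ = h/λ = 6.6261e-34/8.7200e-11 = 7.5987e-24 kg·m/s

After scattering:
λ' = λ + Δλ = 87.2 + 4.1717 = 91.3717 pm
p' = h/λ' = 6.6261e-34/9.1372e-11 = 7.2518e-24 kg·m/s

Momentum is a vector; the scattered photon's direction makes angle θ = 136° with the incident direction. The magnitude of the vector change Δp⃗ = p⃗₀ − p⃗' is found from the law of cosines:
|Δp⃗|² = p₀² + p'² − 2p₀p'cos θ
|Δp⃗|² = (7.5987e-24)² + (7.2518e-24)² − 2·7.5987e-24·7.2518e-24·cos(136°)
|Δp⃗| = 1.3770e-23 kg·m/s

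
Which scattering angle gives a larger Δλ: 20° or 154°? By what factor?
154° produces the larger shift by a factor of 31.485

Calculate both shifts using Δλ = λ_C(1 - cos θ):

For θ₁ = 20°:
Δλ₁ = 2.4263 × (1 - cos(20°))
Δλ₁ = 2.4263 × 0.0603
Δλ₁ = 0.1463 pm

For θ₂ = 154°:
Δλ₂ = 2.4263 × (1 - cos(154°))
Δλ₂ = 2.4263 × 1.8988
Δλ₂ = 4.6071 pm

The 154° angle produces the larger shift.
Ratio: 4.6071/0.1463 = 31.485

(Intermediate values are shown rounded; full precision is carried through to the final answer.)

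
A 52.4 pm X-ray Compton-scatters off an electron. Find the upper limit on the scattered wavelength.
57.2526 pm (at θ = 180°)

The Compton shift is Δλ = λ_C(1 − cos θ).

Since cos θ ranges from −1 to 1, the factor (1 − cos θ) ranges from 0 to 2; the maximum shift occurs at θ = 180° (backscattering):
Δλ_max = 2λ_C = 2 × 2.4263 pm = 4.8526 pm

Maximum scattered wavelength:
λ'_max = λ₀ + Δλ_max = 52.4 + 4.8526 = 57.2526 pm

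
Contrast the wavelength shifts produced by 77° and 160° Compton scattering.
160° produces the larger shift by a factor of 2.503

Calculate both shifts using Δλ = λ_C(1 - cos θ):

For θ₁ = 77°:
Δλ₁ = 2.4263 × (1 - cos(77°))
Δλ₁ = 2.4263 × 0.7750
Δλ₁ = 1.8805 pm

For θ₂ = 160°:
Δλ₂ = 2.4263 × (1 - cos(160°))
Δλ₂ = 2.4263 × 1.9397
Δλ₂ = 4.7063 pm

The 160° angle produces the larger shift.
Ratio: 4.7063/1.8805 = 2.503

(Intermediate values are shown rounded; full precision is carried through to the final answer.)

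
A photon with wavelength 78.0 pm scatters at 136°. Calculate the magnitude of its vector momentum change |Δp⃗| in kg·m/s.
1.5354e-23 kg·m/s

Photon momentum magnitude is p = h/λ.

Initial momentum:
p₀ = h/λ = 6.6261e-34/7.8000e-11 = 8.4950e-24 kg·m/s

After scattering:
λ' = λ + Δλ = 78.0 + 4.1717 = 82.1717 pm
p' = h/λ' = 6.6261e-34/8.2172e-11 = 8.0637e-24 kg·m/s

Momentum is a vector; the scattered photon's direction makes angle θ = 136° with the incident direction. The magnitude of the vector change Δp⃗ = p⃗₀ − p⃗' is found from the law of cosines:
|Δp⃗|² = p₀² + p'² − 2p₀p'cos θ
|Δp⃗|² = (8.4950e-24)² + (8.0637e-24)² − 2·8.4950e-24·8.0637e-24·cos(136°)
|Δp⃗| = 1.5354e-23 kg·m/s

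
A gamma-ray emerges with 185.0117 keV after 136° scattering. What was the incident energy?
490.1001 keV

Convert final energy to wavelength (hc ≈ 1239.842 keV·pm):
λ' = hc/E' = 1239.842 / 185.0117 = 6.7014 pm

Calculate the Compton shift:
Δλ = λ_C(1 - cos(136°))
Δλ = 2.4263 × (1 - cos(136°))
Δλ = 4.1717 pm

Initial wavelength:
λ = λ' - Δλ = 6.7014 - 4.1717 = 2.5298 pm

Initial energy:
E = hc/λ = 1239.842 / 2.5298 = 490.1001 keV

(Intermediate values are shown rounded; full precision is carried through to the final answer.)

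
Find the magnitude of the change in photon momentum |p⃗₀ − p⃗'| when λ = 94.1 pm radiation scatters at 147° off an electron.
1.3198e-23 kg·m/s

Photon momentum magnitude is p = h/λ.

Initial momentum:
p₀ = h/λ = 6.6261e-34/9.4100e-11 = 7.0415e-24 kg·m/s

After scattering:
λ' = λ + Δλ = 94.1 + 4.4612 = 98.5612 pm
p' = h/λ' = 6.6261e-34/9.8561e-11 = 6.7228e-24 kg·m/s

Momentum is a vector; the scattered photon's direction makes angle θ = 147° with the incident direction. The magnitude of the vector change Δp⃗ = p⃗₀ − p⃗' is found from the law of cosines:
|Δp⃗|² = p₀² + p'² − 2p₀p'cos θ
|Δp⃗|² = (7.0415e-24)² + (6.7228e-24)² − 2·7.0415e-24·6.7228e-24·cos(147°)
|Δp⃗| = 1.3198e-23 kg·m/s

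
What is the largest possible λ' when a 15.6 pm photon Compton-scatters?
20.4526 pm (at θ = 180°)

The Compton shift is Δλ = λ_C(1 − cos θ).

Since cos θ ranges from −1 to 1, the factor (1 − cos θ) ranges from 0 to 2; the maximum shift occurs at θ = 180° (backscattering):
Δλ_max = 2λ_C = 2 × 2.4263 pm = 4.8526 pm

Maximum scattered wavelength:
λ'_max = λ₀ + Δλ_max = 15.6 + 4.8526 = 20.4526 pm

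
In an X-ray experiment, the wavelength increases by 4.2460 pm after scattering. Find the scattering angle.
138.59°

From the Compton formula Δλ = λ_C(1 - cos θ), we can solve for θ:

cos θ = 1 - Δλ/λ_C

Given:
- Δλ = 4.2460 pm
- λ_C = h/(m_e·c) ≈ 2.42631024 pm

cos θ = 1 - 4.2460/2.42631024
cos θ = 1 - 1.749982
cos θ = -0.749982

θ = arccos(-0.749982)
θ = 138.59°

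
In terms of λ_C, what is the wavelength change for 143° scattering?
1.7986 λ_C

The Compton shift formula is:
Δλ = λ_C(1 - cos θ)

Dividing both sides by λ_C:
Δλ/λ_C = 1 - cos θ

For θ = 143°:
Δλ/λ_C = 1 - cos(143°)
Δλ/λ_C = 1 - -0.7986
Δλ/λ_C = 1.7986

This means the shift is 1.7986 × λ_C = 4.3640 pm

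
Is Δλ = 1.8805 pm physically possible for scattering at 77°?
Yes, consistent

Calculate the expected shift for θ = 77°:

Δλ_expected = λ_C(1 - cos(77°))
Δλ_expected = 2.4263 × (1 - cos(77°))
Δλ_expected = 2.4263 × 0.7750
Δλ_expected = 1.8805 pm

Given shift: 1.8805 pm
Expected shift: 1.8805 pm
Difference: 0.0000 pm

The values match. This is consistent with Compton scattering at the stated angle.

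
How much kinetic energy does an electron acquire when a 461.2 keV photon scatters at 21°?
26.0838 keV

By energy conservation: K_e = E_initial - E_final

First find the scattered photon energy:
Initial wavelength: λ = hc/E = 2.6883 pm
Compton shift: Δλ = λ_C(1 - cos(21°)) = 0.1612 pm
Final wavelength: λ' = 2.6883 + 0.1612 = 2.8495 pm
Final photon energy: E' = hc/λ' = 435.1162 keV

Electron kinetic energy:
K_e = E - E' = 461.2000 - 435.1162 = 26.0838 keV

(Intermediate values are shown rounded; full precision is carried through to the final answer.)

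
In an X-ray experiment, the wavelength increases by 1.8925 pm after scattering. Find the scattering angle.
77.29°

From the Compton formula Δλ = λ_C(1 - cos θ), we can solve for θ:

cos θ = 1 - Δλ/λ_C

Given:
- Δλ = 1.8925 pm
- λ_C = h/(m_e·c) ≈ 2.42631024 pm

cos θ = 1 - 1.8925/2.42631024
cos θ = 1 - 0.779991
cos θ = 0.220009

θ = arccos(0.220009)
θ = 77.29°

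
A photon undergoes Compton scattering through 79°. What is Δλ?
1.9633 pm

Using the Compton scattering formula:
Δλ = λ_C(1 - cos θ)

where λ_C = h/(m_e·c) ≈ 2.4263 pm is the Compton wavelength of an electron.

For θ = 79°:
cos(79°) = 0.1908
1 - cos(79°) = 0.8092

Δλ = 2.4263 × 0.8092
Δλ = 1.9633 pm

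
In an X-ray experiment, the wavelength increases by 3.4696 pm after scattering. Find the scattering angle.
115.47°

From the Compton formula Δλ = λ_C(1 - cos θ), we can solve for θ:

cos θ = 1 - Δλ/λ_C

Given:
- Δλ = 3.4696 pm
- λ_C = h/(m_e·c) ≈ 2.42631024 pm

cos θ = 1 - 3.4696/2.42631024
cos θ = 1 - 1.429990
cos θ = -0.429990

θ = arccos(-0.429990)
θ = 115.47°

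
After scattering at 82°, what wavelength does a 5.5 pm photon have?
7.5886 pm

Using the Compton scattering formula:
λ' = λ + Δλ = λ + λ_C(1 - cos θ)

Given:
- Initial wavelength λ = 5.5 pm
- Scattering angle θ = 82°
- Compton wavelength λ_C ≈ 2.4263 pm

Calculate the shift:
Δλ = 2.4263 × (1 - cos(82°))
Δλ = 2.4263 × 0.8608
Δλ = 2.0886 pm

Final wavelength:
λ' = 5.5 + 2.0886 = 7.5886 pm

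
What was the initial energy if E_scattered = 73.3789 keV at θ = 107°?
90.0999 keV

Convert final energy to wavelength (hc ≈ 1239.842 keV·pm):
λ' = hc/E' = 1239.842 / 73.3789 = 16.8964 pm

Calculate the Compton shift:
Δλ = λ_C(1 - cos(107°))
Δλ = 2.4263 × (1 - cos(107°))
Δλ = 3.1357 pm

Initial wavelength:
λ = λ' - Δλ = 16.8964 - 3.1357 = 13.7607 pm

Initial energy:
E = hc/λ = 1239.842 / 13.7607 = 90.0999 keV

(Intermediate values are shown rounded; full precision is carried through to the final answer.)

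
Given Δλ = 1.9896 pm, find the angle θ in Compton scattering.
79.63°

From the Compton formula Δλ = λ_C(1 - cos θ), we can solve for θ:

cos θ = 1 - Δλ/λ_C

Given:
- Δλ = 1.9896 pm
- λ_C = h/(m_e·c) ≈ 2.42631024 pm

cos θ = 1 - 1.9896/2.42631024
cos θ = 1 - 0.820011
cos θ = 0.179989

θ = arccos(0.179989)
θ = 79.63°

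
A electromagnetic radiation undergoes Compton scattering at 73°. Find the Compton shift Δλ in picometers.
1.7169 pm

Using the Compton scattering formula:
Δλ = λ_C(1 - cos θ)

where λ_C = h/(m_e·c) ≈ 2.4263 pm is the Compton wavelength of an electron.

For θ = 73°:
cos(73°) = 0.2924
1 - cos(73°) = 0.7076

Δλ = 2.4263 × 0.7076
Δλ = 1.7169 pm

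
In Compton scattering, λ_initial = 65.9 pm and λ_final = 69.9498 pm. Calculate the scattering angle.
132.00°

First find the wavelength shift:
Δλ = λ' - λ = 69.9498 - 65.9 = 4.0498 pm

Using Δλ = λ_C(1 - cos θ), with λ_C = h/(m_e·c) ≈ 2.42631024 pm:
cos θ = 1 - Δλ/λ_C
cos θ = 1 - 4.0498/2.42631024
cos θ = -0.669119

θ = arccos(-0.669119)
θ = 132.00°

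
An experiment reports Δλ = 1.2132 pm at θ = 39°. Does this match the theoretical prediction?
No, inconsistent

Calculate the expected shift for θ = 39°:

Δλ_expected = λ_C(1 - cos(39°))
Δλ_expected = 2.4263 × (1 - cos(39°))
Δλ_expected = 2.4263 × 0.2229
Δλ_expected = 0.5407 pm

Given shift: 1.2132 pm
Expected shift: 0.5407 pm
Difference: 0.6724 pm

The values do not match. The given shift corresponds to θ ≈ 60.0°, not 39°.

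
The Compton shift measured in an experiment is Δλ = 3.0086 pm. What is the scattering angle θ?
103.89°

From the Compton formula Δλ = λ_C(1 - cos θ), we can solve for θ:

cos θ = 1 - Δλ/λ_C

Given:
- Δλ = 3.0086 pm
- λ_C = h/(m_e·c) ≈ 2.42631024 pm

cos θ = 1 - 3.0086/2.42631024
cos θ = 1 - 1.239990
cos θ = -0.239990

θ = arccos(-0.239990)
θ = 103.89°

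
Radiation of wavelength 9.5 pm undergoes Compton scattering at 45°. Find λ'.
10.2106 pm

Using the Compton formula: λ' = λ + λ_C(1 − cos θ)

For θ = 45°, cos θ = √2/2 (exact) ≈ 0.7071, so:
1 − cos 45° = 1 − (√2/2) ≈ 0.2929

Δλ = λ_C × 0.2929 = 2.4263 × 0.2929 = 0.7106 pm

λ' = 9.5 + 0.7106 = 10.2106 pm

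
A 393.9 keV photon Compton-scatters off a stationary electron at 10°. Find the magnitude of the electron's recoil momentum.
3.6563e-23 kg·m/s

The electron is initially at rest, so by conservation of momentum:
p⃗_e = p⃗₀ − p⃗'  (incident photon momentum minus scattered photon momentum)

Photon momentum magnitudes (p = h/λ = E/c):
λ₀ = hc/E₀ = 3.1476 pm → p₀ = h/λ₀ = 2.1051e-22 kg·m/s
Δλ = λ_C(1 − cos 10°) = 0.0369 pm
λ' = 3.1845 pm → p' = h/λ' = 2.0807e-22 kg·m/s

The scattered photon makes angle θ = 10° with the incident direction, so by the law of cosines:
|p⃗_e|² = p₀² + p'² − 2p₀p'cos θ
|p⃗_e|² = (2.1051e-22)² + (2.0807e-22)² − 2·2.1051e-22·2.0807e-22·cos(10°)
|p⃗_e| = 3.6563e-23 kg·m/s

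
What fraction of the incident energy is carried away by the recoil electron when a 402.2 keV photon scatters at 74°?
0.3631 (or 36.31%)

Calculate initial and final photon energies:

Initial: E₀ = 402.2 keV → λ₀ = 3.0827 pm
Compton shift: Δλ = 1.7575 pm
Final wavelength: λ' = 4.8402 pm
Final energy: E' = 256.1562 keV

Fractional energy loss:
(E₀ - E')/E₀ = (402.2000 - 256.1562)/402.2000
= 146.0438/402.2000
= 0.3631
= 36.31%

(Intermediate values are shown rounded; full precision is carried through to the final answer.)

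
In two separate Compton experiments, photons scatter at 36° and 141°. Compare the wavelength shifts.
141° produces the larger shift by a factor of 9.305

Calculate both shifts using Δλ = λ_C(1 - cos θ):

For θ₁ = 36°:
Δλ₁ = 2.4263 × (1 - cos(36°))
Δλ₁ = 2.4263 × 0.1910
Δλ₁ = 0.4634 pm

For θ₂ = 141°:
Δλ₂ = 2.4263 × (1 - cos(141°))
Δλ₂ = 2.4263 × 1.7771
Δλ₂ = 4.3119 pm

The 141° angle produces the larger shift.
Ratio: 4.3119/0.4634 = 9.305

(Intermediate values are shown rounded; full precision is carried through to the final answer.)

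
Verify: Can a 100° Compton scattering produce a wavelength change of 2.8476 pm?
Yes, consistent

Calculate the expected shift for θ = 100°:

Δλ_expected = λ_C(1 - cos(100°))
Δλ_expected = 2.4263 × (1 - cos(100°))
Δλ_expected = 2.4263 × 1.1736
Δλ_expected = 2.8476 pm

Given shift: 2.8476 pm
Expected shift: 2.8476 pm
Difference: 0.0000 pm

The values match. This is consistent with Compton scattering at the stated angle.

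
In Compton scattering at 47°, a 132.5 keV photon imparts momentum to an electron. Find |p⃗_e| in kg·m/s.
5.4546e-23 kg·m/s

The electron is initially at rest, so by conservation of momentum:
p⃗_e = p⃗₀ − p⃗'  (incident photon momentum minus scattered photon momentum)

Photon momentum magnitudes (p = h/λ = E/c):
λ₀ = hc/E₀ = 9.3573 pm → p₀ = h/λ₀ = 7.0812e-23 kg·m/s
Δλ = λ_C(1 − cos 47°) = 0.7716 pm
λ' = 10.1289 pm → p' = h/λ' = 6.5418e-23 kg·m/s

The scattered photon makes angle θ = 47° with the incident direction, so by the law of cosines:
|p⃗_e|² = p₀² + p'² − 2p₀p'cos θ
|p⃗_e|² = (7.0812e-23)² + (6.5418e-23)² − 2·7.0812e-23·6.5418e-23·cos(47°)
|p⃗_e| = 5.4546e-23 kg·m/s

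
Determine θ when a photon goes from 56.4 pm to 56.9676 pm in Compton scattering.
40.00°

First find the wavelength shift:
Δλ = λ' - λ = 56.9676 - 56.4 = 0.5676 pm

Using Δλ = λ_C(1 - cos θ), with λ_C = h/(m_e·c) ≈ 2.42631024 pm:
cos θ = 1 - Δλ/λ_C
cos θ = 1 - 0.5676/2.42631024
cos θ = 0.766065

θ = arccos(0.766065)
θ = 40.00°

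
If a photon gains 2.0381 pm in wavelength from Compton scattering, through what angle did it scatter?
80.79°

From the Compton formula Δλ = λ_C(1 - cos θ), we can solve for θ:

cos θ = 1 - Δλ/λ_C

Given:
- Δλ = 2.0381 pm
- λ_C = h/(m_e·c) ≈ 2.42631024 pm

cos θ = 1 - 2.0381/2.42631024
cos θ = 1 - 0.840000
cos θ = 0.160000

θ = arccos(0.160000)
θ = 80.79°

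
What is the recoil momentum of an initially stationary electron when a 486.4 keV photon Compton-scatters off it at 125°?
3.3081e-22 kg·m/s

The electron is initially at rest, so by conservation of momentum:
p⃗_e = p⃗₀ − p⃗'  (incident photon momentum minus scattered photon momentum)

Photon momentum magnitudes (p = h/λ = E/c):
λ₀ = hc/E₀ = 2.5490 pm → p₀ = h/λ₀ = 2.5995e-22 kg·m/s
Δλ = λ_C(1 − cos 125°) = 3.8180 pm
λ' = 6.3670 pm → p' = h/λ' = 1.0407e-22 kg·m/s

The scattered photon makes angle θ = 125° with the incident direction, so by the law of cosines:
|p⃗_e|² = p₀² + p'² − 2p₀p'cos θ
|p⃗_e|² = (2.5995e-22)² + (1.0407e-22)² − 2·2.5995e-22·1.0407e-22·cos(125°)
|p⃗_e| = 3.3081e-22 kg·m/s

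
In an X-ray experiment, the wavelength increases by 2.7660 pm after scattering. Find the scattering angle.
98.05°

From the Compton formula Δλ = λ_C(1 - cos θ), we can solve for θ:

cos θ = 1 - Δλ/λ_C

Given:
- Δλ = 2.7660 pm
- λ_C = h/(m_e·c) ≈ 2.42631024 pm

cos θ = 1 - 2.7660/2.42631024
cos θ = 1 - 1.140003
cos θ = -0.140003

θ = arccos(-0.140003)
θ = 98.05°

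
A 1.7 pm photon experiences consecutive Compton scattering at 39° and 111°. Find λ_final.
5.5365 pm

Apply Compton shift twice:

First scattering at θ₁ = 39°:
Δλ₁ = λ_C(1 - cos(39°))
Δλ₁ = 2.4263 × 0.2229
Δλ₁ = 0.5407 pm

After first scattering:
λ₁ = 1.7 + 0.5407 = 2.2407 pm

Second scattering at θ₂ = 111°:
Δλ₂ = λ_C(1 - cos(111°))
Δλ₂ = 2.4263 × 1.3584
Δλ₂ = 3.2958 pm

Final wavelength:
λ₂ = 2.2407 + 3.2958 = 5.5365 pm

Total shift: Δλ_total = 0.5407 + 3.2958 = 3.8365 pm

(Intermediate values are shown rounded; full precision is carried through to the final answer.)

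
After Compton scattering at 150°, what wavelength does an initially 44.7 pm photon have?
49.2276 pm

Using the Compton formula: λ' = λ + λ_C(1 − cos θ)

For θ = 150°, cos θ = -√3/2 (exact) ≈ -0.8660, so:
1 − cos 150° = 1 − (-√3/2) ≈ 1.8660

Δλ = λ_C × 1.8660 = 2.4263 × 1.8660 = 4.5276 pm

λ' = 44.7 + 4.5276 = 49.2276 pm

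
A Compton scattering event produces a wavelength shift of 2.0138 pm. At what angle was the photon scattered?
80.21°

From the Compton formula Δλ = λ_C(1 - cos θ), we can solve for θ:

cos θ = 1 - Δλ/λ_C

Given:
- Δλ = 2.0138 pm
- λ_C = h/(m_e·c) ≈ 2.42631024 pm

cos θ = 1 - 2.0138/2.42631024
cos θ = 1 - 0.829985
cos θ = 0.170015

θ = arccos(0.170015)
θ = 80.21°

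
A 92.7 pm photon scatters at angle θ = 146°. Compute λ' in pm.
97.1378 pm

Using the Compton scattering formula:
λ' = λ + Δλ = λ + λ_C(1 - cos θ)

Given:
- Initial wavelength λ = 92.7 pm
- Scattering angle θ = 146°
- Compton wavelength λ_C ≈ 2.4263 pm

Calculate the shift:
Δλ = 2.4263 × (1 - cos(146°))
Δλ = 2.4263 × 1.8290
Δλ = 4.4378 pm

Final wavelength:
λ' = 92.7 + 4.4378 = 97.1378 pm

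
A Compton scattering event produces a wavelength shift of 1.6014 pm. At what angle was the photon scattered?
70.12°

From the Compton formula Δλ = λ_C(1 - cos θ), we can solve for θ:

cos θ = 1 - Δλ/λ_C

Given:
- Δλ = 1.6014 pm
- λ_C = h/(m_e·c) ≈ 2.42631024 pm

cos θ = 1 - 1.6014/2.42631024
cos θ = 1 - 0.660015
cos θ = 0.339985

θ = arccos(0.339985)
θ = 70.12°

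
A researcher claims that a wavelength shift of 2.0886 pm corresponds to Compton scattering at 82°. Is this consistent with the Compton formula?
Yes, consistent

Calculate the expected shift for θ = 82°:

Δλ_expected = λ_C(1 - cos(82°))
Δλ_expected = 2.4263 × (1 - cos(82°))
Δλ_expected = 2.4263 × 0.8608
Δλ_expected = 2.0886 pm

Given shift: 2.0886 pm
Expected shift: 2.0886 pm
Difference: 0.0000 pm

The values match. This is consistent with Compton scattering at the stated angle.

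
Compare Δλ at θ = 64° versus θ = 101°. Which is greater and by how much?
101° produces the larger shift by a factor of 2.120

Calculate both shifts using Δλ = λ_C(1 - cos θ):

For θ₁ = 64°:
Δλ₁ = 2.4263 × (1 - cos(64°))
Δλ₁ = 2.4263 × 0.5616
Δλ₁ = 1.3627 pm

For θ₂ = 101°:
Δλ₂ = 2.4263 × (1 - cos(101°))
Δλ₂ = 2.4263 × 1.1908
Δλ₂ = 2.8893 pm

The 101° angle produces the larger shift.
Ratio: 2.8893/1.3627 = 2.120

(Intermediate values are shown rounded; full precision is carried through to the final answer.)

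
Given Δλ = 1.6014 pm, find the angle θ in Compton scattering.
70.12°

From the Compton formula Δλ = λ_C(1 - cos θ), we can solve for θ:

cos θ = 1 - Δλ/λ_C

Given:
- Δλ = 1.6014 pm
- λ_C = h/(m_e·c) ≈ 2.42631024 pm

cos θ = 1 - 1.6014/2.42631024
cos θ = 1 - 0.660015
cos θ = 0.339985

θ = arccos(0.339985)
θ = 70.12°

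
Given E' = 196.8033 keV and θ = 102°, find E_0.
368.0000 keV

Convert final energy to wavelength (hc ≈ 1239.842 keV·pm):
λ' = hc/E' = 1239.842 / 196.8033 = 6.2999 pm

Calculate the Compton shift:
Δλ = λ_C(1 - cos(102°))
Δλ = 2.4263 × (1 - cos(102°))
Δλ = 2.9308 pm

Initial wavelength:
λ = λ' - Δλ = 6.2999 - 2.9308 = 3.3691 pm

Initial energy:
E = hc/λ = 1239.842 / 3.3691 = 368.0000 keV

(Intermediate values are shown rounded; full precision is carried through to the final answer.)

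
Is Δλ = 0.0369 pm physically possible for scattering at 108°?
No, inconsistent

Calculate the expected shift for θ = 108°:

Δλ_expected = λ_C(1 - cos(108°))
Δλ_expected = 2.4263 × (1 - cos(108°))
Δλ_expected = 2.4263 × 1.3090
Δλ_expected = 3.1761 pm

Given shift: 0.0369 pm
Expected shift: 3.1761 pm
Difference: 3.1392 pm

The values do not match. The given shift corresponds to θ ≈ 10.0°, not 108°.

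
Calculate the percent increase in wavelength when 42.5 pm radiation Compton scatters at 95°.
6.2065%

Calculate the Compton shift:
Δλ = λ_C(1 - cos(95°))
Δλ = 2.4263 × (1 - cos(95°))
Δλ = 2.4263 × 1.0872
Δλ = 2.6378 pm

Percentage change:
(Δλ/λ₀) × 100 = (2.6378/42.5) × 100
= 6.2065%

(Intermediate values are shown rounded; full precision is carried through to the final answer.)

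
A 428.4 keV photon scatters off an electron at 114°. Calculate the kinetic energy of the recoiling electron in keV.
231.8275 keV

By energy conservation: K_e = E_initial - E_final

First find the scattered photon energy:
Initial wavelength: λ = hc/E = 2.8941 pm
Compton shift: Δλ = λ_C(1 - cos(114°)) = 3.4132 pm
Final wavelength: λ' = 2.8941 + 3.4132 = 6.3073 pm
Final photon energy: E' = hc/λ' = 196.5725 keV

Electron kinetic energy:
K_e = E - E' = 428.4000 - 196.5725 = 231.8275 keV

(Intermediate values are shown rounded; full precision is carried through to the final answer.)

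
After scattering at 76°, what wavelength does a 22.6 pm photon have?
24.4393 pm

Using the Compton scattering formula:
λ' = λ + Δλ = λ + λ_C(1 - cos θ)

Given:
- Initial wavelength λ = 22.6 pm
- Scattering angle θ = 76°
- Compton wavelength λ_C ≈ 2.4263 pm

Calculate the shift:
Δλ = 2.4263 × (1 - cos(76°))
Δλ = 2.4263 × 0.7581
Δλ = 1.8393 pm

Final wavelength:
λ' = 22.6 + 1.8393 = 24.4393 pm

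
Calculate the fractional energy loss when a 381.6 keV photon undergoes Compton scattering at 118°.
0.5232 (or 52.32%)

Calculate initial and final photon energies:

Initial: E₀ = 381.6 keV → λ₀ = 3.2491 pm
Compton shift: Δλ = 3.5654 pm
Final wavelength: λ' = 6.8145 pm
Final energy: E' = 181.9429 keV

Fractional energy loss:
(E₀ - E')/E₀ = (381.6000 - 181.9429)/381.6000
= 199.6571/381.6000
= 0.5232
= 52.32%

(Intermediate values are shown rounded; full precision is carried through to the final answer.)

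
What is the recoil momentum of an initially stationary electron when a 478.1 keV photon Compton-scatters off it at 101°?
3.0278e-22 kg·m/s

The electron is initially at rest, so by conservation of momentum:
p⃗_e = p⃗₀ − p⃗'  (incident photon momentum minus scattered photon momentum)

Photon momentum magnitudes (p = h/λ = E/c):
λ₀ = hc/E₀ = 2.5933 pm → p₀ = h/λ₀ = 2.5551e-22 kg·m/s
Δλ = λ_C(1 − cos 101°) = 2.8893 pm
λ' = 5.4825 pm → p' = h/λ' = 1.2086e-22 kg·m/s

The scattered photon makes angle θ = 101° with the incident direction, so by the law of cosines:
|p⃗_e|² = p₀² + p'² − 2p₀p'cos θ
|p⃗_e|² = (2.5551e-22)² + (1.2086e-22)² − 2·2.5551e-22·1.2086e-22·cos(101°)
|p⃗_e| = 3.0278e-22 kg·m/s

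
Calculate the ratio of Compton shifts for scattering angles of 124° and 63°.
124° produces the larger shift by a factor of 2.856

Calculate both shifts using Δλ = λ_C(1 - cos θ):

For θ₁ = 63°:
Δλ₁ = 2.4263 × (1 - cos(63°))
Δλ₁ = 2.4263 × 0.5460
Δλ₁ = 1.3248 pm

For θ₂ = 124°:
Δλ₂ = 2.4263 × (1 - cos(124°))
Δλ₂ = 2.4263 × 1.5592
Δλ₂ = 3.7831 pm

The 124° angle produces the larger shift.
Ratio: 3.7831/1.3248 = 2.856

(Intermediate values are shown rounded; full precision is carried through to the final answer.)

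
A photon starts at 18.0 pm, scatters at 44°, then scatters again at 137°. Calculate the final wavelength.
22.8818 pm

Apply Compton shift twice:

First scattering at θ₁ = 44°:
Δλ₁ = λ_C(1 - cos(44°))
Δλ₁ = 2.4263 × 0.2807
Δλ₁ = 0.6810 pm

After first scattering:
λ₁ = 18.0 + 0.6810 = 18.6810 pm

Second scattering at θ₂ = 137°:
Δλ₂ = λ_C(1 - cos(137°))
Δλ₂ = 2.4263 × 1.7314
Δλ₂ = 4.2008 pm

Final wavelength:
λ₂ = 18.6810 + 4.2008 = 22.8818 pm

Total shift: Δλ_total = 0.6810 + 4.2008 = 4.8818 pm

(Intermediate values are shown rounded; full precision is carried through to the final answer.)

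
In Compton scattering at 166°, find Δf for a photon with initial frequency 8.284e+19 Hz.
4.715e+19 Hz (decrease)

Convert frequency to wavelength (c = 299792458 m/s):
λ₀ = c/f₀ = 299792458/8.284e+19 = 3.6189336e-12 m = 3.6189 pm

Calculate Compton shift:
Δλ = λ_C(1 - cos(166°)) = 4.7805 pm

Final wavelength:
λ' = λ₀ + Δλ = 3.6189 + 4.7805 = 8.3995 pm

Final frequency:
f' = c/λ' = 299792458/8.3994823e-12 = 3.5691778e+19 Hz

Frequency shift (decrease):
Δf = f₀ - f' = 8.284e+19 - 3.5691778e+19 = 4.715e+19 Hz

(Intermediate values are shown rounded; full precision is carried through to the final answer.)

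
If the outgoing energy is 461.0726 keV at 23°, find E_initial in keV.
496.7000 keV

Convert final energy to wavelength (hc ≈ 1239.842 keV·pm):
λ' = hc/E' = 1239.842 / 461.0726 = 2.6890 pm

Calculate the Compton shift:
Δλ = λ_C(1 - cos(23°))
Δλ = 2.4263 × (1 - cos(23°))
Δλ = 0.1929 pm

Initial wavelength:
λ = λ' - Δλ = 2.6890 - 0.1929 = 2.4962 pm

Initial energy:
E = hc/λ = 1239.842 / 2.4962 = 496.7000 keV

(Intermediate values are shown rounded; full precision is carried through to the final answer.)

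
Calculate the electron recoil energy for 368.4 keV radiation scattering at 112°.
183.3683 keV

By energy conservation: K_e = E_initial - E_final

First find the scattered photon energy:
Initial wavelength: λ = hc/E = 3.3655 pm
Compton shift: Δλ = λ_C(1 - cos(112°)) = 3.3352 pm
Final wavelength: λ' = 3.3655 + 3.3352 = 6.7007 pm
Final photon energy: E' = hc/λ' = 185.0317 keV

Electron kinetic energy:
K_e = E - E' = 368.4000 - 185.0317 = 183.3683 keV

(Intermediate values are shown rounded; full precision is carried through to the final answer.)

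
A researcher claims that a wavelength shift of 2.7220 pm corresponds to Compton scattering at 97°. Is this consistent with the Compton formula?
Yes, consistent

Calculate the expected shift for θ = 97°:

Δλ_expected = λ_C(1 - cos(97°))
Δλ_expected = 2.4263 × (1 - cos(97°))
Δλ_expected = 2.4263 × 1.1219
Δλ_expected = 2.7220 pm

Given shift: 2.7220 pm
Expected shift: 2.7220 pm
Difference: 0.0000 pm

The values match. This is consistent with Compton scattering at the stated angle.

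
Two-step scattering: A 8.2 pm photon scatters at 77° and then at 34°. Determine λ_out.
10.4953 pm

Apply Compton shift twice:

First scattering at θ₁ = 77°:
Δλ₁ = λ_C(1 - cos(77°))
Δλ₁ = 2.4263 × 0.7750
Δλ₁ = 1.8805 pm

After first scattering:
λ₁ = 8.2 + 1.8805 = 10.0805 pm

Second scattering at θ₂ = 34°:
Δλ₂ = λ_C(1 - cos(34°))
Δλ₂ = 2.4263 × 0.1710
Δλ₂ = 0.4148 pm

Final wavelength:
λ₂ = 10.0805 + 0.4148 = 10.4953 pm

Total shift: Δλ_total = 1.8805 + 0.4148 = 2.2953 pm

(Intermediate values are shown rounded; full precision is carried through to the final answer.)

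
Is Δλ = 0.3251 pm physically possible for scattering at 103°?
No, inconsistent

Calculate the expected shift for θ = 103°:

Δλ_expected = λ_C(1 - cos(103°))
Δλ_expected = 2.4263 × (1 - cos(103°))
Δλ_expected = 2.4263 × 1.2250
Δλ_expected = 2.9721 pm

Given shift: 0.3251 pm
Expected shift: 2.9721 pm
Difference: 2.6470 pm

The values do not match. The given shift corresponds to θ ≈ 30.0°, not 103°.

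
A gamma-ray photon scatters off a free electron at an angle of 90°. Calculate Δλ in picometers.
2.4263 pm

Using the Compton scattering formula:
Δλ = λ_C(1 - cos θ)

where λ_C = h/(m_e·c) ≈ 2.4263 pm is the Compton wavelength of an electron.

For θ = 90°:
cos(90°) = 0.0000
1 - cos(90°) = 1.0000

Δλ = 2.4263 × 1.0000
Δλ = 2.4263 pm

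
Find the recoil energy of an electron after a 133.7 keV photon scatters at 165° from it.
45.4127 keV

By energy conservation: K_e = E_initial - E_final

First find the scattered photon energy:
Initial wavelength: λ = hc/E = 9.2733 pm
Compton shift: Δλ = λ_C(1 - cos(165°)) = 4.7699 pm
Final wavelength: λ' = 9.2733 + 4.7699 = 14.0433 pm
Final photon energy: E' = hc/λ' = 88.2873 keV

Electron kinetic energy:
K_e = E - E' = 133.7000 - 88.2873 = 45.4127 keV

(Intermediate values are shown rounded; full precision is carried through to the final answer.)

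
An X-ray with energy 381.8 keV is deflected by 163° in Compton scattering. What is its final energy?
155.0973 keV

First convert energy to wavelength:
λ = hc/E, with hc ≈ 1239.842 keV·pm (i.e. 1239.842 eV·nm)

For E = 381.8 keV = 381800 eV:
λ = 1239.842 keV·pm / 381.8 keV
λ = 3.2474 pm

Calculate the Compton shift:
Δλ = λ_C(1 - cos(163°)) = 2.4263 × 1.9563
Δλ = 4.7466 pm

Final wavelength:
λ' = 3.2474 + 4.7466 = 7.9940 pm

Final energy:
E' = hc/λ' = 1239.842 / 7.9940 = 155.0973 keV

(Intermediate values are shown rounded; full precision is carried through to the final answer.)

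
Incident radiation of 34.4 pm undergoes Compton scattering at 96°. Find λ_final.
37.0799 pm

Using the Compton scattering formula:
λ' = λ + Δλ = λ + λ_C(1 - cos θ)

Given:
- Initial wavelength λ = 34.4 pm
- Scattering angle θ = 96°
- Compton wavelength λ_C ≈ 2.4263 pm

Calculate the shift:
Δλ = 2.4263 × (1 - cos(96°))
Δλ = 2.4263 × 1.1045
Δλ = 2.6799 pm

Final wavelength:
λ' = 34.4 + 2.6799 = 37.0799 pm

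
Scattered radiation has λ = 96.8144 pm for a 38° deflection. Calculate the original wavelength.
96.3000 pm

From λ' = λ + Δλ, we have λ = λ' - Δλ

First calculate the Compton shift:
Δλ = λ_C(1 - cos θ)
Δλ = 2.4263 × (1 - cos(38°))
Δλ = 2.4263 × 0.2120
Δλ = 0.5144 pm

Initial wavelength:
λ = λ' - Δλ
λ = 96.8144 - 0.5144
λ = 96.3000 pm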